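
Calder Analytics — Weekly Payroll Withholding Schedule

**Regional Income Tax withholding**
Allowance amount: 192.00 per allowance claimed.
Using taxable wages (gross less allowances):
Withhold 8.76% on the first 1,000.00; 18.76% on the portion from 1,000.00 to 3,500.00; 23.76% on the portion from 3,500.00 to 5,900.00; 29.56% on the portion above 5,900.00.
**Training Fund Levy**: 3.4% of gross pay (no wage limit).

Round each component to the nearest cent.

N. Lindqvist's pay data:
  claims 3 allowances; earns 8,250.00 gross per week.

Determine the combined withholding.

Regional Income Tax: taxable = 8,250.00 − 3×192.00 = 7,674.00
  1,126.84 + 29.56% × (7,674.00 − 5,900.00) = 1,126.84 + 29.56% × 1,774.00 = 1,651.23
Training Fund Levy: 3.4% × 8,250.00 = 280.50
Total: 1,651.23 + 280.50 = 1,931.73

1,931.73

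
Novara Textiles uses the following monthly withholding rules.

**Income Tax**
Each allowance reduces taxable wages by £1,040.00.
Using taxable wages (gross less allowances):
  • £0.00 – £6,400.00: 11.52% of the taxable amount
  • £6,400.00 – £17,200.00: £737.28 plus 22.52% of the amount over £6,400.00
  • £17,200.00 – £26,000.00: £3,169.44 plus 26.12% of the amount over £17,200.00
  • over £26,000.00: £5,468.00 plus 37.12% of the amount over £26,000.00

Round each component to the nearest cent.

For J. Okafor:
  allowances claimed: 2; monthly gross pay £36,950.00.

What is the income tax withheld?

Income Tax: taxable = £36,950.00 − 2×£1,040.00 = £34,870.00
  £5,468.00 + 37.12% × (£34,870.00 − £26,000.00) = £5,468.00 + 37.12% × £8,870.00 = £8,760.54

£8,760.54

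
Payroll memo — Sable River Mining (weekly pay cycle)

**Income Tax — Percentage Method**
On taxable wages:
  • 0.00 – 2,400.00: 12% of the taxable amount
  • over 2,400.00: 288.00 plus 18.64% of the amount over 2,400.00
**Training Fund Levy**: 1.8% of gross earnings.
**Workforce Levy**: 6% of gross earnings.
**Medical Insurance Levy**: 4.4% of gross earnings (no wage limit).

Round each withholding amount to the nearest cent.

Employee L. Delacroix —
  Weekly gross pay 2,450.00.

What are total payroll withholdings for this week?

Income Tax: taxable = 2,450.00
  288.00 + 18.64% × (2,450.00 − 2,400.00) = 288.00 + 18.64% × 50.00 = 297.32
Training Fund Levy: 1.8% × 2,450.00 = 44.10
Workforce Levy: 6% × 2,450.00 = 147.00
Medical Insurance Levy: 4.4% × 2,450.00 = 107.80
Total: 297.32 + 44.10 + 147.00 + 107.80 = 596.22

596.22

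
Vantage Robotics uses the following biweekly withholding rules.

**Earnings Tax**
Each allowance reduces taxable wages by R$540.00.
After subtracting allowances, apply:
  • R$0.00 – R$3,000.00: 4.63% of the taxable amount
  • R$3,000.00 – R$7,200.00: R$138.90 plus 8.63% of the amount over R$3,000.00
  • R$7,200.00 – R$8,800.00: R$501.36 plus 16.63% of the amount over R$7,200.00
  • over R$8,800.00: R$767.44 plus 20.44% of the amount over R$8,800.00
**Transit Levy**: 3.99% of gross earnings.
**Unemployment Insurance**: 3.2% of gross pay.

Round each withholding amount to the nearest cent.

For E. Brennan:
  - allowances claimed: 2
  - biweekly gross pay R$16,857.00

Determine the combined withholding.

R$3,405.55

Earnings Tax: taxable = R$16,857.00 − 2×R$540.00 = R$15,777.00
  R$767.44 + 20.44% × (R$15,777.00 − R$8,800.00) = R$767.44 + 20.44% × R$6,977.00 = R$2,193.54
Transit Levy: 3.99% × R$16,857.00 = R$672.59
Unemployment Insurance: 3.2% × R$16,857.00 = R$539.42
Total: R$2,193.54 + R$672.59 + R$539.42 = R$3,405.55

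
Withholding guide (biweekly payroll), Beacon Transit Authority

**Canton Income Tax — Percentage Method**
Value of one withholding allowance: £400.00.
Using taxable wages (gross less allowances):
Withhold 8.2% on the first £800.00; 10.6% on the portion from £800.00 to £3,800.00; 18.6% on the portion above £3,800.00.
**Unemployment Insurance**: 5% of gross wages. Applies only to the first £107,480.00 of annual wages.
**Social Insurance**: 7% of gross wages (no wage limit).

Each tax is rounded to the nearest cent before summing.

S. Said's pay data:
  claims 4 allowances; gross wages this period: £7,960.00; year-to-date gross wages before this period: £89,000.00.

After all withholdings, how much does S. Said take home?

£6,145.04

Canton Income Tax: taxable = £7,960.00 − 4×£400.00 = £6,360.00
  £383.60 + 18.6% × (£6,360.00 − £3,800.00) = £383.60 + 18.6% × £2,560.00 = £859.76
Unemployment Insurance: 5% × £7,960.00 = £398.00
Social Insurance: 7% × £7,960.00 = £557.20
Total withheld: £859.76 + £398.00 + £557.20 = £1,814.96
Net pay: £7,960.00 − £1,814.96 = £6,145.04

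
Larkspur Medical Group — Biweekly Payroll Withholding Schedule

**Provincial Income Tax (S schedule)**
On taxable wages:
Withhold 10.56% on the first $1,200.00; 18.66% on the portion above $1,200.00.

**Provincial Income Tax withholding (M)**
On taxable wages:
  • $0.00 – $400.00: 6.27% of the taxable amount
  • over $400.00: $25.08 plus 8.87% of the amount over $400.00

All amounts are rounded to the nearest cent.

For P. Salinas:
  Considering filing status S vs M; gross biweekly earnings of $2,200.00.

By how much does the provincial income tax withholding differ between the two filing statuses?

Provincial Income Tax (S): taxable = $2,200.00
  $126.72 + 18.66% × ($2,200.00 − $1,200.00) = $126.72 + 18.66% × $1,000.00 = $313.32
Provincial Income Tax (M): taxable = $2,200.00
  $25.08 + 8.87% × ($2,200.00 − $400.00) = $25.08 + 8.87% × $1,800.00 = $184.74
Difference: |$313.32 − $184.74| = $128.58 (higher under S)

$128.58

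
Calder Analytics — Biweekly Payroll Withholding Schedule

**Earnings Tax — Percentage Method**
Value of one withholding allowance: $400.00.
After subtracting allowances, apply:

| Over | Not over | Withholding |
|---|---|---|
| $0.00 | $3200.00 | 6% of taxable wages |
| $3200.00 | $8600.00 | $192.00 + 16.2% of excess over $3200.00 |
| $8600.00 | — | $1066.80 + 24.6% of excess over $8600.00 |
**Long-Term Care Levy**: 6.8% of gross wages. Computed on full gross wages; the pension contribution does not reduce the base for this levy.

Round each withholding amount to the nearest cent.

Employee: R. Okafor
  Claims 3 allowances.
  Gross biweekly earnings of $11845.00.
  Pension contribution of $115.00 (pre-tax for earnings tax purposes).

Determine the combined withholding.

$2347.04

Earnings Tax: taxable = $11845.00 − $115.00 − 3×$400.00 = $10530.00
  $1066.80 + 24.6% × ($10530.00 − $8600.00) = $1066.80 + 24.6% × $1930.00 = $1541.58
Long-Term Care Levy: 6.8% × $11845.00 = $805.46
Total: $1541.58 + $805.46 = $2347.04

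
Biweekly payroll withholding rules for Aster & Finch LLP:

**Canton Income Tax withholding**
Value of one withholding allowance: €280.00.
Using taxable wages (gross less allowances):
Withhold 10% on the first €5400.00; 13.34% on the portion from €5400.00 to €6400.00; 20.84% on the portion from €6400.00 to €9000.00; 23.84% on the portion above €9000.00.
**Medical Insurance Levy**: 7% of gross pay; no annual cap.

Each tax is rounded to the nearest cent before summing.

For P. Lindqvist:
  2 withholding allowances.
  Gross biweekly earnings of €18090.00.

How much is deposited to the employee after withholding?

€13574.91

Canton Income Tax: taxable = €18090.00 − 2×€280.00 = €17530.00
  €1215.24 + 23.84% × (€17530.00 − €9000.00) = €1215.24 + 23.84% × €8530.00 = €3248.79
Medical Insurance Levy: 7% × €18090.00 = €1266.30
Total withheld: €3248.79 + €1266.30 = €4515.09
Net pay: €18090.00 − €4515.09 = €13574.91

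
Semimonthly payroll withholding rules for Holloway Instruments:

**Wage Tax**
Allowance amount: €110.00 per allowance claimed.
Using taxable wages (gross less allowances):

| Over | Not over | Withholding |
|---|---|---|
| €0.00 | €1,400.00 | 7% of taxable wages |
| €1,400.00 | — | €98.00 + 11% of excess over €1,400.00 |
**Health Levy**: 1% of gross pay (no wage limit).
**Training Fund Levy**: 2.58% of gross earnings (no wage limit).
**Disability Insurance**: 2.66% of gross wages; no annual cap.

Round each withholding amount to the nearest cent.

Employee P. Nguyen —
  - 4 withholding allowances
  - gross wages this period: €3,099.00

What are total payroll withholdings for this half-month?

Wage Tax: taxable = €3,099.00 − 4×€110.00 = €2,659.00
  €98.00 + 11% × (€2,659.00 − €1,400.00) = €98.00 + 11% × €1,259.00 = €236.49
Health Levy: 1% × €3,099.00 = €30.99
Training Fund Levy: 2.58% × €3,099.00 = €79.95
Disability Insurance: 2.66% × €3,099.00 = €82.43
Total: €236.49 + €30.99 + €79.95 + €82.43 = €429.86

€429.86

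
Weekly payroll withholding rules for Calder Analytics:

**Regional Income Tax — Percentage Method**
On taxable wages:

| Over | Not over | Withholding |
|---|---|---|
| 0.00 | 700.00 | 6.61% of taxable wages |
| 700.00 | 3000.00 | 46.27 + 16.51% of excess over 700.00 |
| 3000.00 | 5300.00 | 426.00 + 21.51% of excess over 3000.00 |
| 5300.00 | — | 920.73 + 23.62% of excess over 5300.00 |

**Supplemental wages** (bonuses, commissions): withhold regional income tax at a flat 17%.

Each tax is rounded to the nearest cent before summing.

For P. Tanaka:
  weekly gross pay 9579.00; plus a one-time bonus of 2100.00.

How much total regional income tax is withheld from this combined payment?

2288.43

Regional Income Tax: taxable = 9579.00
  920.73 + 23.62% × (9579.00 − 5300.00) = 920.73 + 23.62% × 4279.00 = 1931.43
Supplemental (17% flat on bonus): 17% × 2100.00 = 357.00
Total regional income tax: 1931.43 + 357.00 = 2288.43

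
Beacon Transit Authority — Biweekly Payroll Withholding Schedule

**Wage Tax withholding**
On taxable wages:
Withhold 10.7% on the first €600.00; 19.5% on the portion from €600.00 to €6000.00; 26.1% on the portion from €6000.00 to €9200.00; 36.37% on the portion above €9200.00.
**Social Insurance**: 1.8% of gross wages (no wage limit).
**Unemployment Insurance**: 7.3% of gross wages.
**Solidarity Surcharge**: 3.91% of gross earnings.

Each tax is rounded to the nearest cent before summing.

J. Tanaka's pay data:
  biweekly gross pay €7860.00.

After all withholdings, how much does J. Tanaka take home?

€5234.75

Wage Tax: taxable = €7860.00
  €1117.20 + 26.1% × (€7860.00 − €6000.00) = €1117.20 + 26.1% × €1860.00 = €1602.66
Social Insurance: 1.8% × €7860.00 = €141.48
Unemployment Insurance: 7.3% × €7860.00 = €573.78
Solidarity Surcharge: 3.91% × €7860.00 = €307.33
Total withheld: €1602.66 + €141.48 + €573.78 + €307.33 = €2625.25
Net pay: €7860.00 − €2625.25 = €5234.75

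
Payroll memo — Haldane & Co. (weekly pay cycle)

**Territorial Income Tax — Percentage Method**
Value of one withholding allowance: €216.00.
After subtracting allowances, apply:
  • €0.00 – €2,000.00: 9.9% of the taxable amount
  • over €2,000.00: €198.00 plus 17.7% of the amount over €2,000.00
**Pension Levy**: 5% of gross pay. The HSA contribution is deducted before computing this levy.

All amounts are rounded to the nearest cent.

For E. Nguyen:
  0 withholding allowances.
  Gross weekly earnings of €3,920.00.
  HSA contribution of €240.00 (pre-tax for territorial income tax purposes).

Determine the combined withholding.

Territorial Income Tax: taxable = €3,920.00 − €240.00 = €3,680.00
  €198.00 + 17.7% × (€3,680.00 − €2,000.00) = €198.00 + 17.7% × €1,680.00 = €495.36
Pension Levy: 5% × €3,680.00 = €184.00
Total: €495.36 + €184.00 = €679.36

€679.36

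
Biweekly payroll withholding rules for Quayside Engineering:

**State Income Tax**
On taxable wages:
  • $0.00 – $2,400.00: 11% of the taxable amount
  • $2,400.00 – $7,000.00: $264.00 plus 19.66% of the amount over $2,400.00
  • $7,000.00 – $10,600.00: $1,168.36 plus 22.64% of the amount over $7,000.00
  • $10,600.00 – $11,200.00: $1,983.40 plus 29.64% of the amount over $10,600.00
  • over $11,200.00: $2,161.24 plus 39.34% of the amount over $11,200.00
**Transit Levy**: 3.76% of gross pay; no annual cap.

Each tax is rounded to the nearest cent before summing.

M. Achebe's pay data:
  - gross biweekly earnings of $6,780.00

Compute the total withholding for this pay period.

State Income Tax: taxable = $6,780.00
  $264.00 + 19.66% × ($6,780.00 − $2,400.00) = $264.00 + 19.66% × $4,380.00 = $1,125.11
Transit Levy: 3.76% × $6,780.00 = $254.93
Total: $1,125.11 + $254.93 = $1,380.04

$1,380.04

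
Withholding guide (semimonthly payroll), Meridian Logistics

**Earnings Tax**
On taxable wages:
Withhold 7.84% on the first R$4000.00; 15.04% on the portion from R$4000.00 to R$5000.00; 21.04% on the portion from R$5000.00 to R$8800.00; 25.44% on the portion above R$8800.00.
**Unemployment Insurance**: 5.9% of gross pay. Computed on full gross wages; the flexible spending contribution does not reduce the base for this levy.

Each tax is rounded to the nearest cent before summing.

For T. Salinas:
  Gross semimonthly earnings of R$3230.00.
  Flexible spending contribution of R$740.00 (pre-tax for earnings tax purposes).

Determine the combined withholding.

R$385.79

Earnings Tax: taxable = R$3230.00 − R$740.00 = R$2490.00
  7.84% × R$2490.00 = R$195.22
Unemployment Insurance: 5.9% × R$3230.00 = R$190.57
Total: R$195.22 + R$190.57 = R$385.79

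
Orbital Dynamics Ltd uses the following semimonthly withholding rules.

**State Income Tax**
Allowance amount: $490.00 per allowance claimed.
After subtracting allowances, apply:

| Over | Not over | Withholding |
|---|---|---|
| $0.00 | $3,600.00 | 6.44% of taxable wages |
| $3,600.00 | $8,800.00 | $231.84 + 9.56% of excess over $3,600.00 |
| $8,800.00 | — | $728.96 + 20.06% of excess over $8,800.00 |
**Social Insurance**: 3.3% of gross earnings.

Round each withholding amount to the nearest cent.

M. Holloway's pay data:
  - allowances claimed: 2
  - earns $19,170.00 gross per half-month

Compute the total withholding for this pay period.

$3,245.20

State Income Tax: taxable = $19,170.00 − 2×$490.00 = $18,190.00
  $728.96 + 20.06% × ($18,190.00 − $8,800.00) = $728.96 + 20.06% × $9,390.00 = $2,612.59
Social Insurance: 3.3% × $19,170.00 = $632.61
Total: $2,612.59 + $632.61 = $3,245.20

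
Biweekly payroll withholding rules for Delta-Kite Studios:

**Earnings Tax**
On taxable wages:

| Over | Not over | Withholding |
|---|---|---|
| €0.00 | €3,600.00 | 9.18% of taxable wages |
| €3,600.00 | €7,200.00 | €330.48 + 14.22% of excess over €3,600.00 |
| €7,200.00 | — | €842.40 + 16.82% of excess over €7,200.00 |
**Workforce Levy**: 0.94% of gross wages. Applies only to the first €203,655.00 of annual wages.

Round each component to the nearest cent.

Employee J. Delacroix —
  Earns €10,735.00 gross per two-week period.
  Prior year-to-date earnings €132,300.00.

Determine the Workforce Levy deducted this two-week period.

Workforce Levy: 0.94% × €10,735.00 = €100.91

€100.91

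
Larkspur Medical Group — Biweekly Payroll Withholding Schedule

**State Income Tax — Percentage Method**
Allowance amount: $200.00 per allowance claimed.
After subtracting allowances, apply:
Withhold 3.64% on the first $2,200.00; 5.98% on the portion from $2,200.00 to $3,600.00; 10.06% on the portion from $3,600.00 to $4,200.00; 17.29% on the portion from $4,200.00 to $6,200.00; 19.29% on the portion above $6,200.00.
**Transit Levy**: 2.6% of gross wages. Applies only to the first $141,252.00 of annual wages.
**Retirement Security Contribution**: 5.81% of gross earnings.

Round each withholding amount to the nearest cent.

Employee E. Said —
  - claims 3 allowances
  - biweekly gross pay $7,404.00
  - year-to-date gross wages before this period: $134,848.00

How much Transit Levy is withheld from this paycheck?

$166.50

Transit Levy: cap $141,252.00 − YTD $134,848.00 = $6,404.00 subject; 2.6% × $6,404.00 = $166.50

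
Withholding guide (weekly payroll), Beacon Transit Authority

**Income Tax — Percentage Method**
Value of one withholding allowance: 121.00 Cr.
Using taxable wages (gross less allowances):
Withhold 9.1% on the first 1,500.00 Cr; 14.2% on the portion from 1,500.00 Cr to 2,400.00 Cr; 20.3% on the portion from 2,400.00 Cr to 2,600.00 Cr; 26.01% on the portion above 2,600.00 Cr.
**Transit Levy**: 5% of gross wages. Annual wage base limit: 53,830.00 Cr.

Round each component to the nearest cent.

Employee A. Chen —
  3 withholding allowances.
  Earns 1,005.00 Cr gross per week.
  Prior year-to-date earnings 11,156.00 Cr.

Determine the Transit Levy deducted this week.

50.25 Cr

Transit Levy: 5% × 1,005.00 Cr = 50.25 Cr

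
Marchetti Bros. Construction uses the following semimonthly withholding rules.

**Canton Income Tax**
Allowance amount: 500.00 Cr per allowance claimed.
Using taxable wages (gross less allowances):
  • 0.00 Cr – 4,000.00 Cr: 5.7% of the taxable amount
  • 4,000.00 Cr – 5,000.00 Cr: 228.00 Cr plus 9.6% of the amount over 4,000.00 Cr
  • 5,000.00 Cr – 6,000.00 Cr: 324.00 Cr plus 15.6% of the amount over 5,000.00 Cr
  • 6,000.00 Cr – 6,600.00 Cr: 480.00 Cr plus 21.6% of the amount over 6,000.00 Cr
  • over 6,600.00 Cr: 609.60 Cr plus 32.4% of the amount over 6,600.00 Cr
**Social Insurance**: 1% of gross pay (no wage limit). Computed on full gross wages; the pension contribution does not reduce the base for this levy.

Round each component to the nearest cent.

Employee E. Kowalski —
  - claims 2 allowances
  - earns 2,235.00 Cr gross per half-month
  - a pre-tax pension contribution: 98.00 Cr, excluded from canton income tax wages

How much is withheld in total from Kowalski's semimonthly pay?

Canton Income Tax: taxable = 2,235.00 Cr − 98.00 Cr − 2×500.00 Cr = 1,137.00 Cr
  5.7% × 1,137.00 Cr = 64.81 Cr
Social Insurance: 1% × 2,235.00 Cr = 22.35 Cr
Total: 64.81 Cr + 22.35 Cr = 87.16 Cr

87.16 Cr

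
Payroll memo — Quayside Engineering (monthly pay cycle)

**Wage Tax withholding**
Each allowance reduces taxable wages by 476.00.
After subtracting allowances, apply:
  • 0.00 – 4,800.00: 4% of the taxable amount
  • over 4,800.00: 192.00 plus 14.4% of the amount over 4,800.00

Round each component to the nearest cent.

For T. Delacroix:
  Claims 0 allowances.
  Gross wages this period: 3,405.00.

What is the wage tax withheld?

136.20

Wage Tax: taxable = 3,405.00
  4% × 3,405.00 = 136.20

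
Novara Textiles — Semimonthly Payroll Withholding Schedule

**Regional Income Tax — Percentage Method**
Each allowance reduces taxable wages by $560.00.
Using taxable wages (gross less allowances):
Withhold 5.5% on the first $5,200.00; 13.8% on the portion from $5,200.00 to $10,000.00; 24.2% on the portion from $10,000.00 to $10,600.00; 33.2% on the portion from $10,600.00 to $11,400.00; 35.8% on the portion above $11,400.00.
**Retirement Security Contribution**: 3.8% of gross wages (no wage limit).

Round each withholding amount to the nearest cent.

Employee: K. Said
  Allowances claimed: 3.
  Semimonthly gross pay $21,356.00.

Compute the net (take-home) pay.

Regional Income Tax: taxable = $21,356.00 − 3×$560.00 = $19,676.00
  $1,359.20 + 35.8% × ($19,676.00 − $11,400.00) = $1,359.20 + 35.8% × $8,276.00 = $4,322.01
Retirement Security Contribution: 3.8% × $21,356.00 = $811.53
Total withheld: $4,322.01 + $811.53 = $5,133.54
Net pay: $21,356.00 − $5,133.54 = $16,222.46

$16,222.46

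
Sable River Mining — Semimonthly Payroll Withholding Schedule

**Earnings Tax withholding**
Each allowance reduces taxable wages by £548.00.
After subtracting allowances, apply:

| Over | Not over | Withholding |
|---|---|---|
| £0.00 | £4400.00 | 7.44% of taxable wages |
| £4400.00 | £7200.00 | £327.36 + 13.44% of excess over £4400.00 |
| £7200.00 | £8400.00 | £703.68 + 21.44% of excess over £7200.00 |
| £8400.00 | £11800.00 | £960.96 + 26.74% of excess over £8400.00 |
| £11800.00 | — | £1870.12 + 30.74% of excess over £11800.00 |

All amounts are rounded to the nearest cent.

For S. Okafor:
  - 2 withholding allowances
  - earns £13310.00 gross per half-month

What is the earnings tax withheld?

£1997.38

Earnings Tax: taxable = £13310.00 − 2×£548.00 = £12214.00
  £1870.12 + 30.74% × (£12214.00 − £11800.00) = £1870.12 + 30.74% × £414.00 = £1997.38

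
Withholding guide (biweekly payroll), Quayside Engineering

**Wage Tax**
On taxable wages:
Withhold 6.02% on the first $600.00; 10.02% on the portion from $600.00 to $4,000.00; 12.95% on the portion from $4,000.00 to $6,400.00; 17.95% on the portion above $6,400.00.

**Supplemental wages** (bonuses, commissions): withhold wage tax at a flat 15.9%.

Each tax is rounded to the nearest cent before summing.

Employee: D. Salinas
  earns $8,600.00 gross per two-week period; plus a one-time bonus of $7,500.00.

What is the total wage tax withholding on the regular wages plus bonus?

Wage Tax: taxable = $8,600.00
  $687.60 + 17.95% × ($8,600.00 − $6,400.00) = $687.60 + 17.95% × $2,200.00 = $1,082.50
Supplemental (15.9% flat on bonus): 15.9% × $7,500.00 = $1,192.50
Total wage tax: $1,082.50 + $1,192.50 = $2,275.00

$2,275.00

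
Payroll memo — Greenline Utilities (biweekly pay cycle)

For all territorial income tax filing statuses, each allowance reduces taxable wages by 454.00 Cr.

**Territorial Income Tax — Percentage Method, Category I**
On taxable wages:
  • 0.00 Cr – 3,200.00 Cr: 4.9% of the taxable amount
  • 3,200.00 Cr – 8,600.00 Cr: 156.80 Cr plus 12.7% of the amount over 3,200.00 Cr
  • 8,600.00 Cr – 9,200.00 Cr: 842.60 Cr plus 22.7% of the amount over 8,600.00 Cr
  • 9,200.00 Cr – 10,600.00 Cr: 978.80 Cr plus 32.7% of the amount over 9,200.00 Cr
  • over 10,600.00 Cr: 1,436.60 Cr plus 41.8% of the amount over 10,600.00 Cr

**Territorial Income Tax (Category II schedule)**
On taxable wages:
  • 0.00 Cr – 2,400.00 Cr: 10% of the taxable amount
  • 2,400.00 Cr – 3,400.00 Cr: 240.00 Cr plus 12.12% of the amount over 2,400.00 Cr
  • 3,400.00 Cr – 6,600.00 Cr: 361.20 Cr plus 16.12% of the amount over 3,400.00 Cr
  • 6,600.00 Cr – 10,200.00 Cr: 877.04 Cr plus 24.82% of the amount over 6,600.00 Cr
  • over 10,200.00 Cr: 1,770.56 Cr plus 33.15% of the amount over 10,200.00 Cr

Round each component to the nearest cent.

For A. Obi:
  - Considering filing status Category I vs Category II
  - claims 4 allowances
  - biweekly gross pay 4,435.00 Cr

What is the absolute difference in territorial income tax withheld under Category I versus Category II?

138.21 Cr

Territorial Income Tax (Category I): taxable = 4,435.00 Cr − 4×454.00 Cr = 2,619.00 Cr
  4.9% × 2,619.00 Cr = 128.33 Cr
Territorial Income Tax (Category II): taxable = 4,435.00 Cr − 4×454.00 Cr = 2,619.00 Cr
  240.00 Cr + 12.12% × (2,619.00 Cr − 2,400.00 Cr) = 240.00 Cr + 12.12% × 219.00 Cr = 266.54 Cr
Difference: |128.33 Cr − 266.54 Cr| = 138.21 Cr (higher under Category II)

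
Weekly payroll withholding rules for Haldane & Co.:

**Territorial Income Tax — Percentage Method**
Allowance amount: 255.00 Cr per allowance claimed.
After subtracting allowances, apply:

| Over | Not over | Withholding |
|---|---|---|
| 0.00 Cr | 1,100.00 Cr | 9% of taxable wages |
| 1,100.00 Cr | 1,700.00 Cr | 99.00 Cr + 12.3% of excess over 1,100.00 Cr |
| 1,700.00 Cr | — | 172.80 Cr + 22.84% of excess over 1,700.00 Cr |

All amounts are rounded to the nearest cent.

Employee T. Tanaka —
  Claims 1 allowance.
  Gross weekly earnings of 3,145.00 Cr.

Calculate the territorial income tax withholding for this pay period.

Territorial Income Tax: taxable = 3,145.00 Cr − 1×255.00 Cr = 2,890.00 Cr
  172.80 Cr + 22.84% × (2,890.00 Cr − 1,700.00 Cr) = 172.80 Cr + 22.84% × 1,190.00 Cr = 444.60 Cr

444.60 Cr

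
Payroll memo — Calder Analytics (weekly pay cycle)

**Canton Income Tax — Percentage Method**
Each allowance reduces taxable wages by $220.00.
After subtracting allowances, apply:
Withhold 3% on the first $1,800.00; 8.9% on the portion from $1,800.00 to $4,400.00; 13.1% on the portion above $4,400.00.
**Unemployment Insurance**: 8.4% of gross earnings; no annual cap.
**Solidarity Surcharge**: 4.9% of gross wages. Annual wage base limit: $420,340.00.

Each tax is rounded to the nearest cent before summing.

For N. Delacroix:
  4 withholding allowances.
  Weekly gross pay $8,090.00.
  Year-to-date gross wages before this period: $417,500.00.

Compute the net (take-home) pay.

Canton Income Tax: taxable = $8,090.00 − 4×$220.00 = $7,210.00
  $285.40 + 13.1% × ($7,210.00 − $4,400.00) = $285.40 + 13.1% × $2,810.00 = $653.51
Unemployment Insurance: 8.4% × $8,090.00 = $679.56
Solidarity Surcharge: cap $420,340.00 − YTD $417,500.00 = $2,840.00 subject; 4.9% × $2,840.00 = $139.16
Total withheld: $653.51 + $679.56 + $139.16 = $1,472.23
Net pay: $8,090.00 − $1,472.23 = $6,617.77

$6,617.77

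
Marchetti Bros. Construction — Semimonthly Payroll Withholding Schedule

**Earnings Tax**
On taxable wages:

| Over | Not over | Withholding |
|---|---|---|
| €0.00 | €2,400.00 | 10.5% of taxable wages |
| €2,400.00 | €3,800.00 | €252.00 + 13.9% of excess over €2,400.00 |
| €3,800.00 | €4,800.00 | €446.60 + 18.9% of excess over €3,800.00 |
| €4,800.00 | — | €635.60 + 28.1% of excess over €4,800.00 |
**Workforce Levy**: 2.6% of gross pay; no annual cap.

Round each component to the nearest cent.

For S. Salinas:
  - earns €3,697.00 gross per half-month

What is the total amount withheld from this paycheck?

Earnings Tax: taxable = €3,697.00
  €252.00 + 13.9% × (€3,697.00 − €2,400.00) = €252.00 + 13.9% × €1,297.00 = €432.28
Workforce Levy: 2.6% × €3,697.00 = €96.12
Total: €432.28 + €96.12 = €528.40

€528.40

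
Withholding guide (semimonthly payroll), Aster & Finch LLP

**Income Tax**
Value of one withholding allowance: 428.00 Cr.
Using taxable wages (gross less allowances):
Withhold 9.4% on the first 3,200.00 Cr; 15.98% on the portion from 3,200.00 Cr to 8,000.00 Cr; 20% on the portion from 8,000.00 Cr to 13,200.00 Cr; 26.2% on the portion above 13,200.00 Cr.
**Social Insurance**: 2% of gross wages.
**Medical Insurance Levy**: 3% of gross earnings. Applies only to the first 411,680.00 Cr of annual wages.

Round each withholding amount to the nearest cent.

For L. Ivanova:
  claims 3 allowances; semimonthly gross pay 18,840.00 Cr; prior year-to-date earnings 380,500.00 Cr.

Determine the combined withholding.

Income Tax: taxable = 18,840.00 Cr − 3×428.00 Cr = 17,556.00 Cr
  2,107.84 Cr + 26.2% × (17,556.00 Cr − 13,200.00 Cr) = 2,107.84 Cr + 26.2% × 4,356.00 Cr = 3,249.11 Cr
Social Insurance: 2% × 18,840.00 Cr = 376.80 Cr
Medical Insurance Levy: 3% × 18,840.00 Cr = 565.20 Cr
Total: 3,249.11 Cr + 376.80 Cr + 565.20 Cr = 4,191.11 Cr

4,191.11 Cr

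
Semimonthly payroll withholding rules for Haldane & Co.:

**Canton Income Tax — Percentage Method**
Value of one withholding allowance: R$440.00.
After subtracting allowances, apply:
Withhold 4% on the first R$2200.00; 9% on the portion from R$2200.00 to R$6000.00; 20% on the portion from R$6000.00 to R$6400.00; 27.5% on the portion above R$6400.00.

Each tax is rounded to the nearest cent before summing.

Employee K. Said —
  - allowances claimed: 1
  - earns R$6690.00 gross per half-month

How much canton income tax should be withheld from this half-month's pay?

Canton Income Tax: taxable = R$6690.00 − 1×R$440.00 = R$6250.00
  R$430.00 + 20% × (R$6250.00 − R$6000.00) = R$430.00 + 20% × R$250.00 = R$480.00

R$480.00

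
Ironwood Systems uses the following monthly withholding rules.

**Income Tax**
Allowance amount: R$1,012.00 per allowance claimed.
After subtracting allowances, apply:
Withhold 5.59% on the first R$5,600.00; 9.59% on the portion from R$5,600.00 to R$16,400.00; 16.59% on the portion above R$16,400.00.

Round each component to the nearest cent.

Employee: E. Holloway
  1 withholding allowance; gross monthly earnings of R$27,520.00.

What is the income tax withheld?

Income Tax: taxable = R$27,520.00 − 1×R$1,012.00 = R$26,508.00
  R$1,348.76 + 16.59% × (R$26,508.00 − R$16,400.00) = R$1,348.76 + 16.59% × R$10,108.00 = R$3,025.68

R$3,025.68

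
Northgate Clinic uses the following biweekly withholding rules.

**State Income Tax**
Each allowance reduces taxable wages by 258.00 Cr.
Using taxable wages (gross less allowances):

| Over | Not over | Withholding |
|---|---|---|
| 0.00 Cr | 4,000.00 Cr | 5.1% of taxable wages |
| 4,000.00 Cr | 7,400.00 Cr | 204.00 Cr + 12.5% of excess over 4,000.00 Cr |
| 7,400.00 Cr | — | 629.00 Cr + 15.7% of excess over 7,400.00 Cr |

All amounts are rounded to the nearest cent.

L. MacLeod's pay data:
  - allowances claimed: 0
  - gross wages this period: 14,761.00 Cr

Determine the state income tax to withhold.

State Income Tax: taxable = 14,761.00 Cr
  629.00 Cr + 15.7% × (14,761.00 Cr − 7,400.00 Cr) = 629.00 Cr + 15.7% × 7,361.00 Cr = 1,784.68 Cr

1,784.68 Cr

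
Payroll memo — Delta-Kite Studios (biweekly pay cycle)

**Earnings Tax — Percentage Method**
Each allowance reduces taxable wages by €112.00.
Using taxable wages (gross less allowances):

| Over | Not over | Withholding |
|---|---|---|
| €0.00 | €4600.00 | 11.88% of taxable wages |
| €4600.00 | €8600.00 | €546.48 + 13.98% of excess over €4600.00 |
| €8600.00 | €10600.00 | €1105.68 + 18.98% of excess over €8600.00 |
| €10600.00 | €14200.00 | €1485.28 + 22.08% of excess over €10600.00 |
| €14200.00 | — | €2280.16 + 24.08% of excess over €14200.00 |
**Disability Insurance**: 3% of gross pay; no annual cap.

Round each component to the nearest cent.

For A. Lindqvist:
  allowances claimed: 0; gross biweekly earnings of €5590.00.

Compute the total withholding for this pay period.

€852.58

Earnings Tax: taxable = €5590.00
  €546.48 + 13.98% × (€5590.00 − €4600.00) = €546.48 + 13.98% × €990.00 = €684.88
Disability Insurance: 3% × €5590.00 = €167.70
Total: €684.88 + €167.70 = €852.58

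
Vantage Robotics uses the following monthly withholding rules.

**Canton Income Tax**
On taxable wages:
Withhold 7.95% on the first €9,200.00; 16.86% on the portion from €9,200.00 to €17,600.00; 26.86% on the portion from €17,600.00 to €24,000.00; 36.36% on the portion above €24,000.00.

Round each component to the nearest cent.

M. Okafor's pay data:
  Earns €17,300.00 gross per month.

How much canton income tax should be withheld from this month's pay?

€2,097.06

Canton Income Tax: taxable = €17,300.00
  €731.40 + 16.86% × (€17,300.00 − €9,200.00) = €731.40 + 16.86% × €8,100.00 = €2,097.06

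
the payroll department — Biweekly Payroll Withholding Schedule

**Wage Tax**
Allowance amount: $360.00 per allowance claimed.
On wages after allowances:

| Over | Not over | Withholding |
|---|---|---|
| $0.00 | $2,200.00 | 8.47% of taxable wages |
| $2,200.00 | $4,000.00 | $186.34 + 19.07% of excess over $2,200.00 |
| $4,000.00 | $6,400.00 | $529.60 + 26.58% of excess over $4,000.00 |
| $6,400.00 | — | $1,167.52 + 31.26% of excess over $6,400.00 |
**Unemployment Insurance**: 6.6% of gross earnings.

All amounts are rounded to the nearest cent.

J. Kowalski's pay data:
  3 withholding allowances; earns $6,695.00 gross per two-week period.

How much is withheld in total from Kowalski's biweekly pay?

$1,400.74

Wage Tax: taxable = $6,695.00 − 3×$360.00 = $5,615.00
  $529.60 + 26.58% × ($5,615.00 − $4,000.00) = $529.60 + 26.58% × $1,615.00 = $958.87
Unemployment Insurance: 6.6% × $6,695.00 = $441.87
Total: $958.87 + $441.87 = $1,400.74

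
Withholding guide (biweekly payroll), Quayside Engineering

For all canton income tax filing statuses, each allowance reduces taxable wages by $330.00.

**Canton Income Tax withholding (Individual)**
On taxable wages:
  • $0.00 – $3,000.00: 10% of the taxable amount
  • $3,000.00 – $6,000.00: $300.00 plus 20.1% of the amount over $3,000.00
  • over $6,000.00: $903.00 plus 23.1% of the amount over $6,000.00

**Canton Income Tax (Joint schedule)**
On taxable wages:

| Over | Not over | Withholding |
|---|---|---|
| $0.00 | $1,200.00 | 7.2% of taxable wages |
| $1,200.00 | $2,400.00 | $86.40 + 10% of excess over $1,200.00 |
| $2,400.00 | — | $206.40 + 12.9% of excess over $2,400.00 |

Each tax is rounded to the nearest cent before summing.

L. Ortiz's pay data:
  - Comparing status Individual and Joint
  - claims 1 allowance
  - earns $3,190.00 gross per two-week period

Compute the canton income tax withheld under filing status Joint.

Canton Income Tax (Joint): taxable = $3,190.00 − 1×$330.00 = $2,860.00
  $206.40 + 12.9% × ($2,860.00 − $2,400.00) = $206.40 + 12.9% × $460.00 = $265.74

$265.74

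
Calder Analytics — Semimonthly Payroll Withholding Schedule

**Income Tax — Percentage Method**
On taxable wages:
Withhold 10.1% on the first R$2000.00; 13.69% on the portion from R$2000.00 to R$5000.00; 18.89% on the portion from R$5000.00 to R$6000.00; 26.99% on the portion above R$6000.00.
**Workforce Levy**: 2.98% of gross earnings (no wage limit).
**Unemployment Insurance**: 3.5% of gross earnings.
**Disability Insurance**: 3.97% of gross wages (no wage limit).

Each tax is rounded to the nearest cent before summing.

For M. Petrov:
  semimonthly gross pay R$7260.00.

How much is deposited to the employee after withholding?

Income Tax: taxable = R$7260.00
  R$801.60 + 26.99% × (R$7260.00 − R$6000.00) = R$801.60 + 26.99% × R$1260.00 = R$1141.67
Workforce Levy: 2.98% × R$7260.00 = R$216.35
Unemployment Insurance: 3.5% × R$7260.00 = R$254.10
Disability Insurance: 3.97% × R$7260.00 = R$288.22
Total withheld: R$1141.67 + R$216.35 + R$254.10 + R$288.22 = R$1900.34
Net pay: R$7260.00 − R$1900.34 = R$5359.66

R$5359.66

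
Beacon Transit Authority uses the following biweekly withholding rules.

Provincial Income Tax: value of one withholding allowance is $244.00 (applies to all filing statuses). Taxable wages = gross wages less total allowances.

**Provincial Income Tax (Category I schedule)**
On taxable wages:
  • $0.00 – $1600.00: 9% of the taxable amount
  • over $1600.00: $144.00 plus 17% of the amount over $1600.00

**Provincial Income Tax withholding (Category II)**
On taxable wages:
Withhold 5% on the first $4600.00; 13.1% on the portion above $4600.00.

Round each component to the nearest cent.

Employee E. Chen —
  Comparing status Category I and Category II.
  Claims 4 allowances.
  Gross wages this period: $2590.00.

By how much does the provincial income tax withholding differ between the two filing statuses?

$65.68

Provincial Income Tax (Category I): taxable = $2590.00 − 4×$244.00 = $1614.00
  $144.00 + 17% × ($1614.00 − $1600.00) = $144.00 + 17% × $14.00 = $146.38
Provincial Income Tax (Category II): taxable = $2590.00 − 4×$244.00 = $1614.00
  5% × $1614.00 = $80.70
Difference: |$146.38 − $80.70| = $65.68 (higher under Category I)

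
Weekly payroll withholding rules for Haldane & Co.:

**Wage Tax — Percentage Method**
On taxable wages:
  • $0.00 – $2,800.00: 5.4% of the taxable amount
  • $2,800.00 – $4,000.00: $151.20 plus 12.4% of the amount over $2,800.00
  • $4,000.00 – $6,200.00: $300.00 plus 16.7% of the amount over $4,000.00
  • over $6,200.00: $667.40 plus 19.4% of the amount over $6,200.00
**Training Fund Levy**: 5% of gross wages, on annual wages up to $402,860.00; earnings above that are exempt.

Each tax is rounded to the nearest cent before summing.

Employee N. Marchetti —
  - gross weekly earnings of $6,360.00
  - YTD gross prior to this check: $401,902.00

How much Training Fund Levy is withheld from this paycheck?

Training Fund Levy: cap $402,860.00 − YTD $401,902.00 = $958.00 subject; 5% × $958.00 = $47.90

$47.90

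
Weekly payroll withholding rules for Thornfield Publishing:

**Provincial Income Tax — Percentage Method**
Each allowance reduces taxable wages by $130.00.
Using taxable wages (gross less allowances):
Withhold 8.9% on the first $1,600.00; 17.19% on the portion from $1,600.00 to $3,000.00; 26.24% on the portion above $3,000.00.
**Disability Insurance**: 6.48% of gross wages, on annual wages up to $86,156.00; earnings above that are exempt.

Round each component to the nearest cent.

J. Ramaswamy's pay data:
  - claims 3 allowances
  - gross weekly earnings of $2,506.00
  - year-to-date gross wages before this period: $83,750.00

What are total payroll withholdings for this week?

$387.01

Provincial Income Tax: taxable = $2,506.00 − 3×$130.00 = $2,116.00
  $142.40 + 17.19% × ($2,116.00 − $1,600.00) = $142.40 + 17.19% × $516.00 = $231.10
Disability Insurance: cap $86,156.00 − YTD $83,750.00 = $2,406.00 subject; 6.48% × $2,406.00 = $155.91
Total: $231.10 + $155.91 = $387.01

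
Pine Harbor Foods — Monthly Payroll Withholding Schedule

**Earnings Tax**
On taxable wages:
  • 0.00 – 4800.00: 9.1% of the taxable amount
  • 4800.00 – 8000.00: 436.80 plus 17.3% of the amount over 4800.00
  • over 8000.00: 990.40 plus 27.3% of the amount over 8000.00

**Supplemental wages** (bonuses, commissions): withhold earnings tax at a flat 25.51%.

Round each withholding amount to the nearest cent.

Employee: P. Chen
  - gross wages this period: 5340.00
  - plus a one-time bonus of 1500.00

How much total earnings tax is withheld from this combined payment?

912.87

Earnings Tax: taxable = 5340.00
  436.80 + 17.3% × (5340.00 − 4800.00) = 436.80 + 17.3% × 540.00 = 530.22
Supplemental (25.51% flat on bonus): 25.51% × 1500.00 = 382.65
Total earnings tax: 530.22 + 382.65 = 912.87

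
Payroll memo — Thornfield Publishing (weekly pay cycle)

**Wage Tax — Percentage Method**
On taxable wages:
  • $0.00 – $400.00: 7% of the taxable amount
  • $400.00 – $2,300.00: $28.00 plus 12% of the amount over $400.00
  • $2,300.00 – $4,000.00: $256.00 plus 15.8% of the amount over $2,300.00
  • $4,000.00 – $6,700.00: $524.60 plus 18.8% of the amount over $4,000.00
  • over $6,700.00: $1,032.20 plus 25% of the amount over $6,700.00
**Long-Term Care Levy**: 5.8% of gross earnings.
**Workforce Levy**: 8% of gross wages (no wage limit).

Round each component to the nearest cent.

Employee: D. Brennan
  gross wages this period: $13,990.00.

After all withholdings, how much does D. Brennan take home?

$9,204.68

Wage Tax: taxable = $13,990.00
  $1,032.20 + 25% × ($13,990.00 − $6,700.00) = $1,032.20 + 25% × $7,290.00 = $2,854.70
Long-Term Care Levy: 5.8% × $13,990.00 = $811.42
Workforce Levy: 8% × $13,990.00 = $1,119.20
Total withheld: $2,854.70 + $811.42 + $1,119.20 = $4,785.32
Net pay: $13,990.00 − $4,785.32 = $9,204.68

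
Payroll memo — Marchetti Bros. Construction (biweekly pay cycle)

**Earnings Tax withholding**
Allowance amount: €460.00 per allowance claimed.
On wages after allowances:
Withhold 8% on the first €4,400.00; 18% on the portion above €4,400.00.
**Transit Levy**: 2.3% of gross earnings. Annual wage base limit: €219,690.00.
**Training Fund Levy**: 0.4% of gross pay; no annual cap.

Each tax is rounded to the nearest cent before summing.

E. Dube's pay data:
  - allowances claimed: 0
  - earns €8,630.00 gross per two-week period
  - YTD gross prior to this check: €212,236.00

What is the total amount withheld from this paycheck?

Earnings Tax: taxable = €8,630.00
  €352.00 + 18% × (€8,630.00 − €4,400.00) = €352.00 + 18% × €4,230.00 = €1,113.40
Transit Levy: cap €219,690.00 − YTD €212,236.00 = €7,454.00 subject; 2.3% × €7,454.00 = €171.44
Training Fund Levy: 0.4% × €8,630.00 = €34.52
Total: €1,113.40 + €171.44 + €34.52 = €1,319.36

€1,319.36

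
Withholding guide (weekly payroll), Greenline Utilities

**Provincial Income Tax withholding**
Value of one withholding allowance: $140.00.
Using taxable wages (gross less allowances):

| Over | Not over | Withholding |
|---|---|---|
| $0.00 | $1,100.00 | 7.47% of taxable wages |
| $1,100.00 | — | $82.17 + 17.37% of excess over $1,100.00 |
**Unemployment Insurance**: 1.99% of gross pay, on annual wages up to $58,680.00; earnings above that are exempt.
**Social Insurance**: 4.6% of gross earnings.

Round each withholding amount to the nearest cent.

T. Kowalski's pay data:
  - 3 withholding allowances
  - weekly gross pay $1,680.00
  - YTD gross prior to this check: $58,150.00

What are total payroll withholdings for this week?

$197.79

Provincial Income Tax: taxable = $1,680.00 − 3×$140.00 = $1,260.00
  $82.17 + 17.37% × ($1,260.00 − $1,100.00) = $82.17 + 17.37% × $160.00 = $109.96
Unemployment Insurance: cap $58,680.00 − YTD $58,150.00 = $530.00 subject; 1.99% × $530.00 = $10.55
Social Insurance: 4.6% × $1,680.00 = $77.28
Total: $109.96 + $10.55 + $77.28 = $197.79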